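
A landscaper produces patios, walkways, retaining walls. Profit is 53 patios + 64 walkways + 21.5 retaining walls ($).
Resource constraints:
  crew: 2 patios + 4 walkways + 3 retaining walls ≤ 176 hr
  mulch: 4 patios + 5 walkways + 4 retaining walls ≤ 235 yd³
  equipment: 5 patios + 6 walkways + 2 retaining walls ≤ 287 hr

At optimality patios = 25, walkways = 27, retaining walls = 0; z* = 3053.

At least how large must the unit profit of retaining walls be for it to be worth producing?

26

Binding: mulch and equipment. Non-binding: crew (18 unused).
Slack constraints have shadow price 0 (complementary slackness).
The binding rows give the dual system: 4·y_mulch + 5·y_equipment = 53 and 5·y_mulch + 6·y_equipment = 64.
This yields shadow prices y_mulch = 2, y_equipment = 9.
retaining walls enters the basis when its profit ≥ yᵀa₃ = 2·4 + 9·2 = 26.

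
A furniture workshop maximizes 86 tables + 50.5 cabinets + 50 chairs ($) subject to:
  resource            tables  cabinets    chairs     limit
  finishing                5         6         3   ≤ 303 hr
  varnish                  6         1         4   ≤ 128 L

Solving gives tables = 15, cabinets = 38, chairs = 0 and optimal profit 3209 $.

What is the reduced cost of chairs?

At the optimum: finishing uses 303 of 303 (binding); varnish uses 128 of 128 (binding).
The binding rows give the dual system: 5·y_finishing + 6·y_varnish = 86 and 6·y_finishing + 1·y_varnish = 50.5.
Solving: y_finishing = 7, y_varnish = 8.5.
Reduced cost of chairs: c₃ − yᵀa₃ = 50 − (7·3 + 8.5·4) = 50 − 55 = -5.

-5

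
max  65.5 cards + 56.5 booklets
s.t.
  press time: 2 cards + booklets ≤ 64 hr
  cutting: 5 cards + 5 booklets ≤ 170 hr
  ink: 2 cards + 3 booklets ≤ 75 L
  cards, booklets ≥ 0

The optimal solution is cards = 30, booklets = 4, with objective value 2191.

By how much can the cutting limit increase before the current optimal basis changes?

3.75

Binding constraints: press time, cutting. The basis is B = [[2,1],[5,5]] with det 5.
Per unit increase in cutting, x* moves by d = (-0.2, 0.4).
The basis stays optimal until ink becomes binding; allowable increase = 3.75 hr.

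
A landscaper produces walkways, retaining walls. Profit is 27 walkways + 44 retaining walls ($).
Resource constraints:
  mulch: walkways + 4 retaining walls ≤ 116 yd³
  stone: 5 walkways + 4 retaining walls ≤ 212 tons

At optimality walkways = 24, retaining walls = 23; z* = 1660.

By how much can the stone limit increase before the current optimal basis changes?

368

Binding constraints: mulch, stone. The basis is B = [[1,4],[5,4]] with det -16.
Per unit increase in stone, x* moves by d = (0.25, -0.0625).
The basis stays optimal until retaining walls reaches 0; allowable increase = 368 tons.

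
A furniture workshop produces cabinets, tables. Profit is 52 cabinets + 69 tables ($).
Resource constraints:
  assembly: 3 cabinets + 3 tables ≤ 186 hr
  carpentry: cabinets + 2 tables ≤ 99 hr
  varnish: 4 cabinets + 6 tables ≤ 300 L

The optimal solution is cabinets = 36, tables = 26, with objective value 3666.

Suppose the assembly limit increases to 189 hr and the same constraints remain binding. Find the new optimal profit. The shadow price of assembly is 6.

Δb = 3, so new z* = 3666 + (6)·(3) = 3666 + 18 = 3684.

3684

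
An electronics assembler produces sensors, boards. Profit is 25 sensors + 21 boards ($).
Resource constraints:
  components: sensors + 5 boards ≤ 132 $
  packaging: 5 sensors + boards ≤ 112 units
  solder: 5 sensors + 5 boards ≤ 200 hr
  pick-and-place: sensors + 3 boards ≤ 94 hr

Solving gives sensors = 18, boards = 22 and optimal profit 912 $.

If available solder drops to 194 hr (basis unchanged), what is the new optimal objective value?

Check each constraint at x*: components 128/132 (slack 4); packaging 112/112 (tight); solder 200/200 (tight); pick-and-place 84/94 (slack 10).
Since components, pick-and-place are not tight, their duals are 0.
From A_Bᵀ y = c: 5·y_packaging + 5·y_solder = 25; 1·y_packaging + 5·y_solder = 21.
This yields shadow prices y_packaging = 1, y_solder = 4.
Δz = y_solder·Δb = 4 × (-6) = -24, so new z* = 912 − 24 = 888.

888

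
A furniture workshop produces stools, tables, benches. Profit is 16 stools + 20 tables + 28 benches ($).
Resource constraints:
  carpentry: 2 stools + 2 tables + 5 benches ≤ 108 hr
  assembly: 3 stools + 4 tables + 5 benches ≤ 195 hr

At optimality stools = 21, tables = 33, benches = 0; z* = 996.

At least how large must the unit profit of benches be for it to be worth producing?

Check each constraint at x*: carpentry 108/108 (tight); assembly 195/195 (tight).
The binding rows give the dual system: 2·y_carpentry + 3·y_assembly = 16 and 2·y_carpentry + 4·y_assembly = 20.
→ y_carpentry = 2 and y_assembly = 4.
benches enters the basis when its profit ≥ yᵀa₃ = 2·5 + 4·5 = 30.

30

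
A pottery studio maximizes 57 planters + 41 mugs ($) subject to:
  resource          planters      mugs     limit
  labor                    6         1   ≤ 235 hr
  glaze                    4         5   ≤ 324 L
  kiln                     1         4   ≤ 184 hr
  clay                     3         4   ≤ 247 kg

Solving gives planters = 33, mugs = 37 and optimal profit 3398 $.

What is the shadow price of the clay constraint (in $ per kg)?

At the optimum: labor uses 235 of 235 (binding); glaze uses 317 of 324 (slack = 7); kiln uses 181 of 184 (slack = 3); clay uses 247 of 247 (binding).
Slack constraints have shadow price 0 (complementary slackness).
Dual feasibility on the basic columns requires 6·y_labor + 3·y_clay = 57, 1·y_labor + 4·y_clay = 41.
Solving: y_labor = 5, y_clay = 9.
Shadow price of clay = 9.

9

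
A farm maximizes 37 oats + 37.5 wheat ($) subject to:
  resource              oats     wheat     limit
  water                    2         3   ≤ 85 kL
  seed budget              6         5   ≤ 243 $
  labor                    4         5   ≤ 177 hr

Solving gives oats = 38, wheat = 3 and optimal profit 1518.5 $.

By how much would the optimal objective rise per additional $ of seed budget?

Binding: water and seed budget. Non-binding: labor (10 unused).
Slack constraints have shadow price 0 (complementary slackness).
From A_Bᵀ y = c: 2·y_water + 6·y_seed budget = 37; 3·y_water + 5·y_seed budget = 37.5.
This yields shadow prices y_water = 5, y_seed budget = 4.5.
Shadow price of seed budget = 4.5.

4.5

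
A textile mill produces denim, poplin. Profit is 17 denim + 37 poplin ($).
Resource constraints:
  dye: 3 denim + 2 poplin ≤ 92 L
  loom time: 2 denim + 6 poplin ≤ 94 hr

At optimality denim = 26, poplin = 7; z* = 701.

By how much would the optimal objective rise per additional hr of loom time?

5.5

Check each constraint at x*: dye 92/92 (tight); loom time 94/94 (tight).
Dual feasibility on the basic columns requires 3·y_dye + 2·y_loom time = 17, 2·y_dye + 6·y_loom time = 37.
This yields shadow prices y_dye = 2, y_loom time = 5.5.
Shadow price of loom time = 5.5.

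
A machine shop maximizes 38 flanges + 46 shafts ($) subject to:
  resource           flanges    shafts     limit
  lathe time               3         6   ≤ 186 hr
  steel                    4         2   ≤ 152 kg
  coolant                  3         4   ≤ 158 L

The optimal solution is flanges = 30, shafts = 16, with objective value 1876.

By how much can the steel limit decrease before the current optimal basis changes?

90

Binding constraints: lathe time, steel. The basis is B = [[3,6],[4,2]] with det -18.
Per unit decrease in steel, x* moves by d = (-0.3333, 0.1667).
The basis stays optimal until flanges reaches 0; allowable decrease = 90 kg.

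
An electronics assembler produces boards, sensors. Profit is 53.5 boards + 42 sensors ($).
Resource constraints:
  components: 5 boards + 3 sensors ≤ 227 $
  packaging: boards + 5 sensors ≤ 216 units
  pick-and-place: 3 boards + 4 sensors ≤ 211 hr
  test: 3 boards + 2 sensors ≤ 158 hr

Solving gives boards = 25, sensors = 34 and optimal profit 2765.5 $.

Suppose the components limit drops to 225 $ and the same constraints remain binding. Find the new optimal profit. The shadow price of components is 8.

2749.5

Δb = -2, so new z* = 2765.5 + (8)·(-2) = 2765.5 − 16 = 2749.5.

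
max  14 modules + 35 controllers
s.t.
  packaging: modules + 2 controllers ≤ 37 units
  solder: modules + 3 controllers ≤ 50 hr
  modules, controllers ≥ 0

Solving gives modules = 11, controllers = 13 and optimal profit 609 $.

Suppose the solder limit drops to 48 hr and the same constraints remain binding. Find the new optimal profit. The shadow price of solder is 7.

595

Δb = -2, so new z* = 609 + (7)·(-2) = 609 − 14 = 595.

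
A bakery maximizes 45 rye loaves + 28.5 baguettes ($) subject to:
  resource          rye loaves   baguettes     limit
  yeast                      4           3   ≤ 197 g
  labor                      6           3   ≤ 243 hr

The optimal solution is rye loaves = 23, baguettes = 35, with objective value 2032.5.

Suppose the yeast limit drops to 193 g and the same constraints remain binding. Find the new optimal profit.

2008.5

At the optimum: yeast uses 197 of 197 (binding); labor uses 243 of 243 (binding).
The binding rows give the dual system: 4·y_yeast + 6·y_labor = 45 and 3·y_yeast + 3·y_labor = 28.5.
Solving: y_yeast = 6, y_labor = 3.5.
Δz = y_yeast·Δb = 6 × (-4) = -24, so new z* = 2032.5 − 24 = 2008.5.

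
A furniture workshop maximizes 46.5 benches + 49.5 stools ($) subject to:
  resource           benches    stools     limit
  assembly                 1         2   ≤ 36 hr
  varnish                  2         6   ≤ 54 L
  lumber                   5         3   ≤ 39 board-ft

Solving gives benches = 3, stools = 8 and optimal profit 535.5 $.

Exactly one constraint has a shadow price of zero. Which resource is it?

assembly: 19/36 (slack 17)
varnish: 54/54 (binding)
lumber: 39/39 (binding)
By complementary slackness, a constraint with positive slack has shadow price 0 → assembly.

assembly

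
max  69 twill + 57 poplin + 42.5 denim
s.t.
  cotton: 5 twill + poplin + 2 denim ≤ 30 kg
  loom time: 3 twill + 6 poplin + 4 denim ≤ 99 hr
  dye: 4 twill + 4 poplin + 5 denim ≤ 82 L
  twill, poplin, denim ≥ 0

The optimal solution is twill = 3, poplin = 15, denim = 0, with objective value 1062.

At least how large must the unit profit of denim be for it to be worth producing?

At the optimum: cotton uses 30 of 30 (binding); loom time uses 99 of 99 (binding); dye uses 72 of 82 (slack = 10).
By complementary slackness, y = 0 for the non-binding constraint.
Dual feasibility on the basic columns requires 5·y_cotton + 3·y_loom time = 69, 1·y_cotton + 6·y_loom time = 57.
→ y_cotton = 9 and y_loom time = 8.
denim enters the basis when its profit ≥ yᵀa₃ = 9·2 + 8·4 = 50.

50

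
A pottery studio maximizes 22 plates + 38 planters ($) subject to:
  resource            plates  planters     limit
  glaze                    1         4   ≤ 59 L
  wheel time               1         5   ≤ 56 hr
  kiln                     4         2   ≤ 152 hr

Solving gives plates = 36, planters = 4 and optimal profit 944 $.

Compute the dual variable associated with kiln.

At the optimum: glaze uses 52 of 59 (slack = 7); wheel time uses 56 of 56 (binding); kiln uses 152 of 152 (binding).
Slack constraints have shadow price 0 (complementary slackness).
Dual feasibility on the basic columns requires 1·y_wheel time + 4·y_kiln = 22, 5·y_wheel time + 2·y_kiln = 38.
→ y_wheel time = 6 and y_kiln = 4.
Shadow price of kiln = 4.

4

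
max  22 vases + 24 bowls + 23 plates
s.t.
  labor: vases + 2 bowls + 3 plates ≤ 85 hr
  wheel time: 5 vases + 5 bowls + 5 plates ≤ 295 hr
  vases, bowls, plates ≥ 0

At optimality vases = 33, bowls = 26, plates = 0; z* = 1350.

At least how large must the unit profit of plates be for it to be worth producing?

Both labor and wheel time are binding at x*.
Dual feasibility on the basic columns requires 1·y_labor + 5·y_wheel time = 22, 2·y_labor + 5·y_wheel time = 24.
→ y_labor = 2 and y_wheel time = 4.
plates enters the basis when its profit ≥ yᵀa₃ = 2·3 + 4·5 = 26.

26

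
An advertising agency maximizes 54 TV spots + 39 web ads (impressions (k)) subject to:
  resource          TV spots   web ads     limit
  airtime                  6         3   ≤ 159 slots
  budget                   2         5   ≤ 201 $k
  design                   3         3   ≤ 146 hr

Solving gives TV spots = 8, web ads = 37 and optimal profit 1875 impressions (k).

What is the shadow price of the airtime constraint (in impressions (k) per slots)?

Check each constraint at x*: airtime 159/159 (tight); budget 201/201 (tight); design 135/146 (slack 11).
Slack constraints have shadow price 0 (complementary slackness).
Dual feasibility on the basic columns requires 6·y_airtime + 2·y_budget = 54, 3·y_airtime + 5·y_budget = 39.
This yields shadow prices y_airtime = 8, y_budget = 3.
Shadow price of airtime = 8.

8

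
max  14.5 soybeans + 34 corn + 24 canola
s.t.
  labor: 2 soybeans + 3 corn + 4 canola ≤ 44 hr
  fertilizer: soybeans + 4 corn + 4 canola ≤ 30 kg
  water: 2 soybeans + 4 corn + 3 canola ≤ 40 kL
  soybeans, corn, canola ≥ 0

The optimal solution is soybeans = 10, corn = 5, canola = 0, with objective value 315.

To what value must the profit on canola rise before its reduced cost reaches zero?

Check each constraint at x*: labor 35/44 (slack 9); fertilizer 30/30 (tight); water 40/40 (tight).
Since labor is not tight, its dual is 0.
Dual feasibility on the basic columns requires 1·y_fertilizer + 2·y_water = 14.5, 4·y_fertilizer + 4·y_water = 34.
Solving: y_fertilizer = 2.5, y_water = 6.
canola enters the basis when its profit ≥ yᵀa₃ = 2.5·4 + 6·3 = 28.

28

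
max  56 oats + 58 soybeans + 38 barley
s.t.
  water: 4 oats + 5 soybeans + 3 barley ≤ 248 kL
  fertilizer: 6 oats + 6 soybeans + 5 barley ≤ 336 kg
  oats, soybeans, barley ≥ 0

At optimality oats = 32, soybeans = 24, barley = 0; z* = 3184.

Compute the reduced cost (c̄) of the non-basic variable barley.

-8

Both water and fertilizer are binding at x*.
The binding rows give the dual system: 4·y_water + 6·y_fertilizer = 56 and 5·y_water + 6·y_fertilizer = 58.
→ y_water = 2 and y_fertilizer = 8.
Reduced cost of barley: c₃ − yᵀa₃ = 38 − (2·3 + 8·5) = 38 − 46 = -8.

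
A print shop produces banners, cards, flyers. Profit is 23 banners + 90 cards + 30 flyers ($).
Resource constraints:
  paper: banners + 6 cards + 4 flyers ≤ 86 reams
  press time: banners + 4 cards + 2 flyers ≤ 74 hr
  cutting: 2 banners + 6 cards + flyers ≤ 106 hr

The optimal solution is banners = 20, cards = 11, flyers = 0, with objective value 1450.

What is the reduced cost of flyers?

Binding: paper and cutting. Non-binding: press time (10 unused).
Since press time is not tight, its dual is 0.
The binding rows give the dual system: 1·y_paper + 2·y_cutting = 23 and 6·y_paper + 6·y_cutting = 90.
→ y_paper = 7 and y_cutting = 8.
Reduced cost of flyers: c₃ − yᵀa₃ = 30 − (7·4 + 8·1) = 30 − 36 = -6.

-6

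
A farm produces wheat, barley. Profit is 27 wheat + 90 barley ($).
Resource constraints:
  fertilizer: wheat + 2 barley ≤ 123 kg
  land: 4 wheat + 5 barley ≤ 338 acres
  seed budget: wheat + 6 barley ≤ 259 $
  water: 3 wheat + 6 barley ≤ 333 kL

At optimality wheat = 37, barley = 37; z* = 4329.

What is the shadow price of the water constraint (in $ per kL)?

6

At the optimum: fertilizer uses 111 of 123 (slack = 12); land uses 333 of 338 (slack = 5); seed budget uses 259 of 259 (binding); water uses 333 of 333 (binding).
Slack constraints have shadow price 0 (complementary slackness).
The binding rows give the dual system: 1·y_seed budget + 3·y_water = 27 and 6·y_seed budget + 6·y_water = 90.
Solving: y_seed budget = 9, y_water = 6.
Shadow price of water = 6.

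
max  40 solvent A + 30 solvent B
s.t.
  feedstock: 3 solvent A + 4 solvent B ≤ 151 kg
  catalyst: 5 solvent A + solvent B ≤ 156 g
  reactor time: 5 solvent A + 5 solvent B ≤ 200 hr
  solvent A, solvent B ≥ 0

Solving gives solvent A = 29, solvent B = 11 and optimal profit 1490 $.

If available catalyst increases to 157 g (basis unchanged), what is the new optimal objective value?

1492.5

At the optimum: feedstock uses 131 of 151 (slack = 20); catalyst uses 156 of 156 (binding); reactor time uses 200 of 200 (binding).
Since feedstock is not tight, its dual is 0.
From A_Bᵀ y = c: 5·y_catalyst + 5·y_reactor time = 40; 1·y_catalyst + 5·y_reactor time = 30.
Solving: y_catalyst = 2.5, y_reactor time = 5.5.
Δz = y_catalyst·Δb = 2.5 × (1) = 2.5, so new z* = 1490 + 2.5 = 1492.5.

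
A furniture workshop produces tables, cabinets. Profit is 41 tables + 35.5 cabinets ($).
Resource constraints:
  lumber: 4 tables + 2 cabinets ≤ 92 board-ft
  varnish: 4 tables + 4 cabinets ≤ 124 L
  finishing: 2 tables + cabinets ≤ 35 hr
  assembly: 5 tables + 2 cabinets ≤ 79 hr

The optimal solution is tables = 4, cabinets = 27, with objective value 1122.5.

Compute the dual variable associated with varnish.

7.5

At the optimum: lumber uses 70 of 92 (slack = 22); varnish uses 124 of 124 (binding); finishing uses 35 of 35 (binding); assembly uses 74 of 79 (slack = 5).
Slack constraints have shadow price 0 (complementary slackness).
From A_Bᵀ y = c: 4·y_varnish + 2·y_finishing = 41; 4·y_varnish + 1·y_finishing = 35.5.
→ y_varnish = 7.5 and y_finishing = 5.5.
Shadow price of varnish = 7.5.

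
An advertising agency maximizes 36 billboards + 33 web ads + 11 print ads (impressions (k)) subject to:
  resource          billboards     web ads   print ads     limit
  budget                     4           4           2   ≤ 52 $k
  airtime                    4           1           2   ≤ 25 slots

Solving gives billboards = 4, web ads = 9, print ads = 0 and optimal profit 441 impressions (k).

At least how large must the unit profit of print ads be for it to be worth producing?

At the optimum: budget uses 52 of 52 (binding); airtime uses 25 of 25 (binding).
Dual feasibility on the basic columns requires 4·y_budget + 4·y_airtime = 36, 4·y_budget + 1·y_airtime = 33.
This yields shadow prices y_budget = 8, y_airtime = 1.
print ads enters the basis when its profit ≥ yᵀa₃ = 8·2 + 1·2 = 18.

18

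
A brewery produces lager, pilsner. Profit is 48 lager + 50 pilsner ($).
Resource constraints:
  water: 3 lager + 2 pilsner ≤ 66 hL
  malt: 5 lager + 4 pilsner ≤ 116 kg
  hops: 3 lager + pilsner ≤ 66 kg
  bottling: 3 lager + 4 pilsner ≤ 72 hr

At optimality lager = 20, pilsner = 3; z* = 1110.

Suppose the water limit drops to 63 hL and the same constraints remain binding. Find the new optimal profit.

1089

Binding: water and bottling. Non-binding: malt (4 unused), hops (3 unused).
Slack constraints have shadow price 0 (complementary slackness).
From A_Bᵀ y = c: 3·y_water + 3·y_bottling = 48; 2·y_water + 4·y_bottling = 50.
Solving: y_water = 7, y_bottling = 9.
Δz = y_water·Δb = 7 × (-3) = -21, so new z* = 1110 − 21 = 1089.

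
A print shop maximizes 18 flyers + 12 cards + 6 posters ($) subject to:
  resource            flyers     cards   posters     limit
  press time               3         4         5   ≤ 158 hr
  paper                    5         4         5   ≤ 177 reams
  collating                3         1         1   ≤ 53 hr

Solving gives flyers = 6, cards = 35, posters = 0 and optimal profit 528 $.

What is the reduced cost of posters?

-8

Binding: press time and collating. Non-binding: paper (7 unused).
Slack constraints have shadow price 0 (complementary slackness).
Dual feasibility on the basic columns requires 3·y_press time + 3·y_collating = 18, 4·y_press time + 1·y_collating = 12.
→ y_press time = 2 and y_collating = 4.
Reduced cost of posters: c₃ − yᵀa₃ = 6 − (2·5 + 4·1) = 6 − 14 = -8.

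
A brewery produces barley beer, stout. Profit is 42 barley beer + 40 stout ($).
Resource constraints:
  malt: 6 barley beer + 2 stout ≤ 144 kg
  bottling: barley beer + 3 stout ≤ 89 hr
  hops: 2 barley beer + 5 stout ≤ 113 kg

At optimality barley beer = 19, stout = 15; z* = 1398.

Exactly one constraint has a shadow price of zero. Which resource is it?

bottling

malt: 144/144 (binding)
bottling: 64/89 (slack 25)
hops: 113/113 (binding)
By complementary slackness, a constraint with positive slack has shadow price 0 → bottling.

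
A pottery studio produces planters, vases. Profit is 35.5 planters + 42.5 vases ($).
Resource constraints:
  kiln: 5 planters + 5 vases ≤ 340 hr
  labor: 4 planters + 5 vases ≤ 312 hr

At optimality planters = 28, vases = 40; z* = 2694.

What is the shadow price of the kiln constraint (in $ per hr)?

1.5

At the optimum: kiln uses 340 of 340 (binding); labor uses 312 of 312 (binding).
Dual feasibility on the basic columns requires 5·y_kiln + 4·y_labor = 35.5, 5·y_kiln + 5·y_labor = 42.5.
→ y_kiln = 1.5 and y_labor = 7.
Shadow price of kiln = 1.5.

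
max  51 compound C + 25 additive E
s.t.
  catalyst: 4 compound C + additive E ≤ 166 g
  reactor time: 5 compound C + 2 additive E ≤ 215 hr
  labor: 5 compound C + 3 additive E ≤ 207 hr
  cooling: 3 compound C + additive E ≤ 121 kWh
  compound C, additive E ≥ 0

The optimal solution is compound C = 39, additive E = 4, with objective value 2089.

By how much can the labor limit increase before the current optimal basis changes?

48

Binding constraints: labor, cooling. The basis is B = [[5,3],[3,1]] with det -4.
Per unit increase in labor, x* moves by d = (-0.25, 0.75).
The basis stays optimal until reactor time becomes binding; allowable increase = 48 hr.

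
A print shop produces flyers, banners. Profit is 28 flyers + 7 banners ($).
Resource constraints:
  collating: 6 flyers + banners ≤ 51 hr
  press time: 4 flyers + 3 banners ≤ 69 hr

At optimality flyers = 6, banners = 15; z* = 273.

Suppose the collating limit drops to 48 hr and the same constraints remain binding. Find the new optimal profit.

261

Both collating and press time are binding at x*.
From A_Bᵀ y = c: 6·y_collating + 4·y_press time = 28; 1·y_collating + 3·y_press time = 7.
This yields shadow prices y_collating = 4, y_press time = 1.
Δz = y_collating·Δb = 4 × (-3) = -12, so new z* = 273 − 12 = 261.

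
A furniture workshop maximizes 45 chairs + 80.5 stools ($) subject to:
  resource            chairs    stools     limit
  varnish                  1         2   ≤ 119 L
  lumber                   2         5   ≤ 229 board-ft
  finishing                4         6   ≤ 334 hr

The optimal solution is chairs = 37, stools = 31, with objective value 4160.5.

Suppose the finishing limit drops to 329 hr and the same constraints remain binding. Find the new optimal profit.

Check each constraint at x*: varnish 99/119 (slack 20); lumber 229/229 (tight); finishing 334/334 (tight).
Since varnish is not tight, its dual is 0.
Dual feasibility on the basic columns requires 2·y_lumber + 4·y_finishing = 45, 5·y_lumber + 6·y_finishing = 80.5.
→ y_lumber = 6.5 and y_finishing = 8.
Δz = y_finishing·Δb = 8 × (-5) = -40, so new z* = 4160.5 − 40 = 4120.5.

4120.5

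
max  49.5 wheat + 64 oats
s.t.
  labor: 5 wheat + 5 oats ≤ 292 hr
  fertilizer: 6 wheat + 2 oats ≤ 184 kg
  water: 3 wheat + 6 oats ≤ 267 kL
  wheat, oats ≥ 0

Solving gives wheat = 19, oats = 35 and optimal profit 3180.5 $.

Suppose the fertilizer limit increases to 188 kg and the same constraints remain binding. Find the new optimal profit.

3194.5

Binding: fertilizer and water. Non-binding: labor (22 unused).
Since labor is not tight, its dual is 0.
The binding rows give the dual system: 6·y_fertilizer + 3·y_water = 49.5 and 2·y_fertilizer + 6·y_water = 64.
This yields shadow prices y_fertilizer = 3.5, y_water = 9.5.
Δz = y_fertilizer·Δb = 3.5 × (4) = 14, so new z* = 3180.5 + 14 = 3194.5.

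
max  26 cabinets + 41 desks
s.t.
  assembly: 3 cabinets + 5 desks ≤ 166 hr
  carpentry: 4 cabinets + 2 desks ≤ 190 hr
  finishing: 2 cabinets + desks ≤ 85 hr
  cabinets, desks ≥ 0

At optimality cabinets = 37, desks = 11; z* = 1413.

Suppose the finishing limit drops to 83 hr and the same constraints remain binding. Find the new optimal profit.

At the optimum: assembly uses 166 of 166 (binding); carpentry uses 170 of 190 (slack = 20); finishing uses 85 of 85 (binding).
Since carpentry is not tight, its dual is 0.
The binding rows give the dual system: 3·y_assembly + 2·y_finishing = 26 and 5·y_assembly + 1·y_finishing = 41.
Solving: y_assembly = 8, y_finishing = 1.
Δz = y_finishing·Δb = 1 × (-2) = -2, so new z* = 1413 − 2 = 1411.

1411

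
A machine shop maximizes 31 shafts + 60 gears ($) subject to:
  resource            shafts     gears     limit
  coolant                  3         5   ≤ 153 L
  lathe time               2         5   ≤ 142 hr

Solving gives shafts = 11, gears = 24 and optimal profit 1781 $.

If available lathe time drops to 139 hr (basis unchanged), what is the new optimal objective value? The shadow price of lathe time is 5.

1766

Δb = -3, so new z* = 1781 + (5)·(-3) = 1781 − 15 = 1766.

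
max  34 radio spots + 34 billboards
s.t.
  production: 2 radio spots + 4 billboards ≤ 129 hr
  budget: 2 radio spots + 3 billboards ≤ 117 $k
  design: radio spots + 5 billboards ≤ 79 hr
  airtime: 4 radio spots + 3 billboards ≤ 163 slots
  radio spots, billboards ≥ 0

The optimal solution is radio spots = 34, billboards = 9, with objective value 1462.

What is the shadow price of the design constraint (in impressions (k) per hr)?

At the optimum: production uses 104 of 129 (slack = 25); budget uses 95 of 117 (slack = 22); design uses 79 of 79 (binding); airtime uses 163 of 163 (binding).
By complementary slackness, y = 0 for the non-binding constraints.
Dual feasibility on the basic columns requires 1·y_design + 4·y_airtime = 34, 5·y_design + 3·y_airtime = 34.
→ y_design = 2 and y_airtime = 8.
Shadow price of design = 2.

2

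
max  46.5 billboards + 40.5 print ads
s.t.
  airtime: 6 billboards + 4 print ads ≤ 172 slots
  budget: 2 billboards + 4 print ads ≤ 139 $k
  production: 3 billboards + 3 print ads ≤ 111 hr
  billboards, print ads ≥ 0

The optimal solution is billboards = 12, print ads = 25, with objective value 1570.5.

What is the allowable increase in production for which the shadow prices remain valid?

5.625

Binding constraints: airtime, production. The basis is B = [[6,4],[3,3]] with det 6.
Per unit increase in production, x* moves by d = (-0.6667, 1).
The basis stays optimal until budget becomes binding; allowable increase = 5.625 hr.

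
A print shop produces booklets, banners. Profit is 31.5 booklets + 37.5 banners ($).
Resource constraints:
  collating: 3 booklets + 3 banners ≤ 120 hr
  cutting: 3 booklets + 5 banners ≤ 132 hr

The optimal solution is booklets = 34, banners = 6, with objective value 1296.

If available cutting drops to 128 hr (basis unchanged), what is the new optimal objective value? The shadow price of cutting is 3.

1284

Δb = -4, so new z* = 1296 + (3)·(-4) = 1296 − 12 = 1284.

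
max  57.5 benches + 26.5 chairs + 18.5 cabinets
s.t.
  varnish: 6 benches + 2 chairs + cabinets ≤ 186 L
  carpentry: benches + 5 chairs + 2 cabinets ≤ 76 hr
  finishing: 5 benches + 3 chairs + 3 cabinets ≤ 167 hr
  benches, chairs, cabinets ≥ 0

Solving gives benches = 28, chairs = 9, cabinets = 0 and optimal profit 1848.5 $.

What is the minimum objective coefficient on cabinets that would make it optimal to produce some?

Binding: varnish and finishing. Non-binding: carpentry (3 unused).
Slack constraints have shadow price 0 (complementary slackness).
The binding rows give the dual system: 6·y_varnish + 5·y_finishing = 57.5 and 2·y_varnish + 3·y_finishing = 26.5.
→ y_varnish = 5 and y_finishing = 5.5.
cabinets enters the basis when its profit ≥ yᵀa₃ = 5·1 + 5.5·3 = 21.5.

21.5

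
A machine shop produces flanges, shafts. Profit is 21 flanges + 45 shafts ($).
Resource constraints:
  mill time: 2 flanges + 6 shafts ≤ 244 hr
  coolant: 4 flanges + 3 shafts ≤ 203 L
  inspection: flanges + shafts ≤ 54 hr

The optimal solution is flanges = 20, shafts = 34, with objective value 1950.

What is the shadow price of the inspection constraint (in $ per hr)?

9

Binding: mill time and inspection. Non-binding: coolant (21 unused).
Slack constraints have shadow price 0 (complementary slackness).
The binding rows give the dual system: 2·y_mill time + 1·y_inspection = 21 and 6·y_mill time + 1·y_inspection = 45.
→ y_mill time = 6 and y_inspection = 9.
Shadow price of inspection = 9.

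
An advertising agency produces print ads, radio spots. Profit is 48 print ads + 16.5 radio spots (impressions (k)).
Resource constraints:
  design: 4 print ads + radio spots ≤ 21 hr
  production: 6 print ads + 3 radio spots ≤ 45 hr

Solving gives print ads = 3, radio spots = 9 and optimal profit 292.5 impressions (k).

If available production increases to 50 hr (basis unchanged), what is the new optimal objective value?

Check each constraint at x*: design 21/21 (tight); production 45/45 (tight).
From A_Bᵀ y = c: 4·y_design + 6·y_production = 48; 1·y_design + 3·y_production = 16.5.
Solving: y_design = 7.5, y_production = 3.
Δz = y_production·Δb = 3 × (5) = 15, so new z* = 292.5 + 15 = 307.5.

307.5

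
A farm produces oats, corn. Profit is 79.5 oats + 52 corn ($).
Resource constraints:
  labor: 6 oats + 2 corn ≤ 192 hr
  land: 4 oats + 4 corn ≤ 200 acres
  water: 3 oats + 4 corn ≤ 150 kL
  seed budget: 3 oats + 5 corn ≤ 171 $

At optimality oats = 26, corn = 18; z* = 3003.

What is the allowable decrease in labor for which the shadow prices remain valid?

Binding constraints: labor, water. The basis is B = [[6,2],[3,4]] with det 18.
Per unit decrease in labor, x* moves by d = (-0.2222, 0.1667).
The basis stays optimal until seed budget becomes binding; allowable decrease = 18 hr.

18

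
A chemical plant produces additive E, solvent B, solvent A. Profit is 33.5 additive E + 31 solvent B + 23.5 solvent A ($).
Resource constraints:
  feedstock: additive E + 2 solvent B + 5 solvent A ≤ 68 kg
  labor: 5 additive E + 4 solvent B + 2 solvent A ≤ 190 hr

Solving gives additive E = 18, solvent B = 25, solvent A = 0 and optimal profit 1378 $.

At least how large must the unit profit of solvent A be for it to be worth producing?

29.5

Check each constraint at x*: feedstock 68/68 (tight); labor 190/190 (tight).
The binding rows give the dual system: 1·y_feedstock + 5·y_labor = 33.5 and 2·y_feedstock + 4·y_labor = 31.
→ y_feedstock = 3.5 and y_labor = 6.
solvent A enters the basis when its profit ≥ yᵀa₃ = 3.5·5 + 6·2 = 29.5.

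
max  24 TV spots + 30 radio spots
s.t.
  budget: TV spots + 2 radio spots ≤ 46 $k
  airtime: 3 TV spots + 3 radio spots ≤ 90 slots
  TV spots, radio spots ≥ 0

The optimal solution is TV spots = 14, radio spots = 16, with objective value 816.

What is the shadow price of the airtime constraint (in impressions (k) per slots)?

Check each constraint at x*: budget 46/46 (tight); airtime 90/90 (tight).
From A_Bᵀ y = c: 1·y_budget + 3·y_airtime = 24; 2·y_budget + 3·y_airtime = 30.
Solving: y_budget = 6, y_airtime = 6.
Shadow price of airtime = 6.

6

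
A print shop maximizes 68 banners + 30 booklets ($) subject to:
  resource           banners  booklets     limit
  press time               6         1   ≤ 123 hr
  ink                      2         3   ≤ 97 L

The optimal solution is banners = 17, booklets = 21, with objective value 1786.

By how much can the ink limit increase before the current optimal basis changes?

272

Binding constraints: press time, ink. The basis is B = [[6,1],[2,3]] with det 16.
Per unit increase in ink, x* moves by d = (-0.0625, 0.375).
The basis stays optimal until banners reaches 0; allowable increase = 272 L.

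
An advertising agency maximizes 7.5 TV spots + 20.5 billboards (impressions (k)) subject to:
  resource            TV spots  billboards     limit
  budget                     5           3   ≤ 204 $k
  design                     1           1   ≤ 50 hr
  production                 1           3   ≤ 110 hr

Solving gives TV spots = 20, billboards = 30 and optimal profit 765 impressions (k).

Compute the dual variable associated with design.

1

Check each constraint at x*: budget 190/204 (slack 14); design 50/50 (tight); production 110/110 (tight).
By complementary slackness, y = 0 for the non-binding constraint.
The binding rows give the dual system: 1·y_design + 1·y_production = 7.5 and 1·y_design + 3·y_production = 20.5.
Solving: y_design = 1, y_production = 6.5.
Shadow price of design = 1.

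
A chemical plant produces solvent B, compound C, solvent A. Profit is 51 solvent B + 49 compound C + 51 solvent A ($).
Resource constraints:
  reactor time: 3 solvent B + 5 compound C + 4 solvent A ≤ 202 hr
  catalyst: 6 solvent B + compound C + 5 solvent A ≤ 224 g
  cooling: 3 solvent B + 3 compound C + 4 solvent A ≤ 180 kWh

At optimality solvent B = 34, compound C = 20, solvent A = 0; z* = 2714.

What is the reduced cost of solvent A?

At the optimum: reactor time uses 202 of 202 (binding); catalyst uses 224 of 224 (binding); cooling uses 162 of 180 (slack = 18).
Slack constraints have shadow price 0 (complementary slackness).
Dual feasibility on the basic columns requires 3·y_reactor time + 6·y_catalyst = 51, 5·y_reactor time + 1·y_catalyst = 49.
This yields shadow prices y_reactor time = 9, y_catalyst = 4.
Reduced cost of solvent A: c₃ − yᵀa₃ = 51 − (9·4 + 4·5) = 51 − 56 = -5.

-5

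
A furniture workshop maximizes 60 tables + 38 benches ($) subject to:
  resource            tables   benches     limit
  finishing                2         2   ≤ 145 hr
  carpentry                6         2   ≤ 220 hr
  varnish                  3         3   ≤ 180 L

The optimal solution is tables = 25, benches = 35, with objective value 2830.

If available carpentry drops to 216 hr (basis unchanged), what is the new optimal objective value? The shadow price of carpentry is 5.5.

Δb = -4, so new z* = 2830 + (5.5)·(-4) = 2830 − 22 = 2808.

2808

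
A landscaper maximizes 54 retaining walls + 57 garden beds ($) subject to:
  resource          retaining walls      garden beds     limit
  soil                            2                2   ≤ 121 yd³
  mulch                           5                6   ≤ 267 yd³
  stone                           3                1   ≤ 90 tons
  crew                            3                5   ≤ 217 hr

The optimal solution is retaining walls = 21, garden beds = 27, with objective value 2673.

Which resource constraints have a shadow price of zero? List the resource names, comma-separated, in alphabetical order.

soil: 96/121 (slack 25)
mulch: 267/267 (binding)
stone: 90/90 (binding)
crew: 198/217 (slack 19)
By complementary slackness, a constraint with positive slack has shadow price 0 → crew, soil.

crew, soil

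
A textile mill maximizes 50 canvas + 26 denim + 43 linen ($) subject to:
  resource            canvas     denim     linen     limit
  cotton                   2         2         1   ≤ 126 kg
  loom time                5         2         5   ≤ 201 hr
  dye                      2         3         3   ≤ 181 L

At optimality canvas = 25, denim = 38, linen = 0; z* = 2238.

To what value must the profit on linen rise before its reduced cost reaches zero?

45

Binding: cotton and loom time. Non-binding: dye (17 unused).
By complementary slackness, y = 0 for the non-binding constraint.
From A_Bᵀ y = c: 2·y_cotton + 5·y_loom time = 50; 2·y_cotton + 2·y_loom time = 26.
→ y_cotton = 5 and y_loom time = 8.
linen enters the basis when its profit ≥ yᵀa₃ = 5·1 + 8·5 = 45.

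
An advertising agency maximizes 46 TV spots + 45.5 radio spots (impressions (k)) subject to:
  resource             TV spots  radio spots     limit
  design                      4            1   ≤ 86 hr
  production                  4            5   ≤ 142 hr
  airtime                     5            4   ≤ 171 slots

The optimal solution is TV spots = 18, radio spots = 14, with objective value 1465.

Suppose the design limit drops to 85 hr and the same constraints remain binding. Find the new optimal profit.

At the optimum: design uses 86 of 86 (binding); production uses 142 of 142 (binding); airtime uses 146 of 171 (slack = 25).
By complementary slackness, y = 0 for the non-binding constraint.
Dual feasibility on the basic columns requires 4·y_design + 4·y_production = 46, 1·y_design + 5·y_production = 45.5.
→ y_design = 3 and y_production = 8.5.
Δz = y_design·Δb = 3 × (-1) = -3, so new z* = 1465 − 3 = 1462.

1462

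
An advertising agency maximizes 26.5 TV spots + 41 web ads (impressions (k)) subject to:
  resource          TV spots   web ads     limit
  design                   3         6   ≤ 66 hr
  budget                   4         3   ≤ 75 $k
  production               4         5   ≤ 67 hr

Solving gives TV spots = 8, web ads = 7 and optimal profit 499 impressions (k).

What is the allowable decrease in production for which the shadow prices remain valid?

12

Binding constraints: design, production. The basis is B = [[3,6],[4,5]] with det -9.
Per unit decrease in production, x* moves by d = (-0.6667, 0.3333).
The basis stays optimal until TV spots reaches 0; allowable decrease = 12 hr.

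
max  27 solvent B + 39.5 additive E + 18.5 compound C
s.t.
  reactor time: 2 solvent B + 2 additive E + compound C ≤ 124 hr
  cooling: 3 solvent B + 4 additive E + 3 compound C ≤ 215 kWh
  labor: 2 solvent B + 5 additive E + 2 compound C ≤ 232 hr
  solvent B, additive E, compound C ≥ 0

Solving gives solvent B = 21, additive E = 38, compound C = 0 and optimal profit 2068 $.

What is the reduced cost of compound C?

At the optimum: reactor time uses 118 of 124 (slack = 6); cooling uses 215 of 215 (binding); labor uses 232 of 232 (binding).
Since reactor time is not tight, its dual is 0.
Dual feasibility on the basic columns requires 3·y_cooling + 2·y_labor = 27, 4·y_cooling + 5·y_labor = 39.5.
→ y_cooling = 8 and y_labor = 1.5.
Reduced cost of compound C: c₃ − yᵀa₃ = 18.5 − (8·3 + 1.5·2) = 18.5 − 27 = -8.5.

-8.5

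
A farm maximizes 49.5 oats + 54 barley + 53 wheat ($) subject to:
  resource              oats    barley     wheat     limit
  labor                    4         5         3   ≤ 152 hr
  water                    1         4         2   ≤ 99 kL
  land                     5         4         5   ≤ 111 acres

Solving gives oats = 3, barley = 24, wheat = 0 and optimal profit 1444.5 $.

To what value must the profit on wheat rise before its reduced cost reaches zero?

Binding: water and land. Non-binding: labor (20 unused).
Since labor is not tight, its dual is 0.
From A_Bᵀ y = c: 1·y_water + 5·y_land = 49.5; 4·y_water + 4·y_land = 54.
→ y_water = 4.5 and y_land = 9.
wheat enters the basis when its profit ≥ yᵀa₃ = 4.5·2 + 9·5 = 54.

54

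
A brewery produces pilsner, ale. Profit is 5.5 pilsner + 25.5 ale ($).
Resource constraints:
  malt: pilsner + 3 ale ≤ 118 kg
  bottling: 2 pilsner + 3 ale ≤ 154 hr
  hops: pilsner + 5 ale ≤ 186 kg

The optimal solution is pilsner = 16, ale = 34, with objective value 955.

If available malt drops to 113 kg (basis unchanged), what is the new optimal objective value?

950

At the optimum: malt uses 118 of 118 (binding); bottling uses 134 of 154 (slack = 20); hops uses 186 of 186 (binding).
Slack constraints have shadow price 0 (complementary slackness).
The binding rows give the dual system: 1·y_malt + 1·y_hops = 5.5 and 3·y_malt + 5·y_hops = 25.5.
Solving: y_malt = 1, y_hops = 4.5.
Δz = y_malt·Δb = 1 × (-5) = -5, so new z* = 955 − 5 = 950.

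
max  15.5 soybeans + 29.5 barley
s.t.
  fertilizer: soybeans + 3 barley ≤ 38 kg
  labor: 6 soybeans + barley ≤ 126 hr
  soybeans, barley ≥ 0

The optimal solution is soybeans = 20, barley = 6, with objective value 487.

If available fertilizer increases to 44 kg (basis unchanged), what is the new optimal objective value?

544

At the optimum: fertilizer uses 38 of 38 (binding); labor uses 126 of 126 (binding).
The binding rows give the dual system: 1·y_fertilizer + 6·y_labor = 15.5 and 3·y_fertilizer + 1·y_labor = 29.5.
This yields shadow prices y_fertilizer = 9.5, y_labor = 1.
Δz = y_fertilizer·Δb = 9.5 × (6) = 57, so new z* = 487 + 57 = 544.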